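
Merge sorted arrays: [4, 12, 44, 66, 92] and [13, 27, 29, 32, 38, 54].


Take 4 from A
Take 12 from A
Take 13 from B
Take 27 from B
Take 29 from B
Take 32 from B
Take 38 from B
Take 44 from A
Take 54 from B

Merged: [4, 12, 13, 27, 29, 32, 38, 44, 54, 66, 92]


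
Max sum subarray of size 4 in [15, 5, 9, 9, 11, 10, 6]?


[0:4]: 38
[1:5]: 34
[2:6]: 39
[3:7]: 36

Max: 39 at [2:6]


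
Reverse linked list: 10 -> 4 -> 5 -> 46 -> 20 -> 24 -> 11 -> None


Step 1: curr=10, set curr.next=prev(None) | reversed so far: 10
Step 2: curr=4, set curr.next=prev(10) | reversed so far: 4 -> 10
Step 3: curr=5, set curr.next=prev(4) | reversed so far: 5 -> 4 -> 10
Step 4: curr=46, set curr.next=prev(5) | reversed so far: 46 -> 5 -> 4 -> 10
Step 5: curr=20, set curr.next=prev(46) | reversed so far: 20 -> 46 -> 5 -> 4 -> 10
Step 6: curr=24, set curr.next=prev(20) | reversed so far: 24 -> 20 -> 46 -> 5 -> 4 -> 10
Step 7: curr=11, set curr.next=prev(24) | reversed so far: 11 -> 24 -> 20 -> 46 -> 5 -> 4 -> 10

11 -> 24 -> 20 -> 46 -> 5 -> 4 -> 10 -> None


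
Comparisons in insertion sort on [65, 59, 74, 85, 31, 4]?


Algorithm: insertion sort
Input: [65, 59, 74, 85, 31, 4]
Sorted: [4, 31, 59, 65, 74, 85]

12


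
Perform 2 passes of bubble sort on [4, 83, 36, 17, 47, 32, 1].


Initial: [4, 83, 36, 17, 47, 32, 1]
Pass 1: [4, 36, 17, 47, 32, 1, 83] (5 swaps)
Pass 2: [4, 17, 36, 32, 1, 47, 83] (3 swaps)

After 2 passes: [4, 17, 36, 32, 1, 47, 83]


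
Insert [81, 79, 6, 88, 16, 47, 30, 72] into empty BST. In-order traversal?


Insert 81: root
Insert 79: L from 81
Insert 6: L from 81 -> L from 79
Insert 88: R from 81
Insert 16: L from 81 -> L from 79 -> R from 6
Insert 47: L from 81 -> L from 79 -> R from 6 -> R from 16
Insert 30: L from 81 -> L from 79 -> R from 6 -> R from 16 -> L from 47
Insert 72: L from 81 -> L from 79 -> R from 6 -> R from 16 -> R from 47

In-order: [6, 16, 30, 47, 72, 79, 81, 88]


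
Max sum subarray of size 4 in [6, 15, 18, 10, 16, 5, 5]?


[0:4]: 49
[1:5]: 59
[2:6]: 49
[3:7]: 36

Max: 59 at [1:5]


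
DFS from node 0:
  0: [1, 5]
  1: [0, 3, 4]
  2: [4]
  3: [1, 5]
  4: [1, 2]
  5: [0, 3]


Visit 0, push [5, 1]
Visit 1, push [4, 3]
Visit 3, push [5]
Visit 5, push []
Visit 4, push [2]
Visit 2, push []

DFS order: [0, 1, 3, 5, 4, 2]


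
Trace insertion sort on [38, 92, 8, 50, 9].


Initial: [38, 92, 8, 50, 9]
Insert 92: [38, 92, 8, 50, 9]
Insert 8: [8, 38, 92, 50, 9]
Insert 50: [8, 38, 50, 92, 9]
Insert 9: [8, 9, 38, 50, 92]

Sorted: [8, 9, 38, 50, 92]


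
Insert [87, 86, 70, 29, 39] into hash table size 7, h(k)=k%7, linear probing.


Insert 87: h=3 -> slot 3
Insert 86: h=2 -> slot 2
Insert 70: h=0 -> slot 0
Insert 29: h=1 -> slot 1
Insert 39: h=4 -> slot 4

Table: [70, 29, 86, 87, 39, None, None]


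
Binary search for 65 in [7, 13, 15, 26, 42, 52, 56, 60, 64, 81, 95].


Step 1: lo=0, hi=10, mid=5, val=52
Step 2: lo=6, hi=10, mid=8, val=64
Step 3: lo=9, hi=10, mid=9, val=81

Not found


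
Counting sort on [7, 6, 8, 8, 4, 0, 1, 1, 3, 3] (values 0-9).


Input: [7, 6, 8, 8, 4, 0, 1, 1, 3, 3]
Counts: [1, 2, 0, 2, 1, 0, 1, 1, 2, 0]

Sorted: [0, 1, 1, 3, 3, 4, 6, 7, 8, 8]


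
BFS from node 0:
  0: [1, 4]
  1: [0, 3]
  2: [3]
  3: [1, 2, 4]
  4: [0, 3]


Visit 0, enqueue [1, 4]
Visit 1, enqueue [3]
Visit 4, enqueue []
Visit 3, enqueue [2]
Visit 2, enqueue []

BFS order: [0, 1, 4, 3, 2]


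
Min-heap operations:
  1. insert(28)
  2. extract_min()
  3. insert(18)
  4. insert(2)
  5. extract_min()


insert(28) -> [28]
extract_min()->28, []
insert(18) -> [18]
insert(2) -> [2, 18]
extract_min()->2, [18]

Final heap: [18]


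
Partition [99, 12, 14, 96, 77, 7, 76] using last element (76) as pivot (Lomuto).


Pivot: 76
  12 <= 76: swap -> [12, 99, 14, 96, 77, 7, 76]
  14 <= 76: swap -> [12, 14, 99, 96, 77, 7, 76]
  7 <= 76: swap -> [12, 14, 7, 96, 77, 99, 76]
Place pivot at 3: [12, 14, 7, 76, 77, 99, 96]

Partitioned: [12, 14, 7, 76, 77, 99, 96]


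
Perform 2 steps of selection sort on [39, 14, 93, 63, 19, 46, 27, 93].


Initial: [39, 14, 93, 63, 19, 46, 27, 93]
Step 1: min=14 at 1
  Swap: [14, 39, 93, 63, 19, 46, 27, 93]
Step 2: min=19 at 4
  Swap: [14, 19, 93, 63, 39, 46, 27, 93]

After 2 steps: [14, 19, 93, 63, 39, 46, 27, 93]


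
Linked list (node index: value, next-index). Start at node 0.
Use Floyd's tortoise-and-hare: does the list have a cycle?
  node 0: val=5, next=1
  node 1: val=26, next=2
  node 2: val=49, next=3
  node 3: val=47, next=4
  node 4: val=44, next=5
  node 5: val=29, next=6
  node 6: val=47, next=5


Floyd's tortoise (slow, +1) and hare (fast, +2):
  init: slow=0, fast=0
  step 1: slow=1, fast=2
  step 2: slow=2, fast=4
  step 3: slow=3, fast=6
  step 4: slow=4, fast=6
  step 5: slow=5, fast=6
  step 6: slow=6, fast=6
  slow == fast at node 6: cycle detected

Cycle: yes


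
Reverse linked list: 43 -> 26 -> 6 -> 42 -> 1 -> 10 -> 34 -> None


Step 1: curr=43, set curr.next=prev(None) | reversed so far: 43
Step 2: curr=26, set curr.next=prev(43) | reversed so far: 26 -> 43
Step 3: curr=6, set curr.next=prev(26) | reversed so far: 6 -> 26 -> 43
Step 4: curr=42, set curr.next=prev(6) | reversed so far: 42 -> 6 -> 26 -> 43
Step 5: curr=1, set curr.next=prev(42) | reversed so far: 1 -> 42 -> 6 -> 26 -> 43
Step 6: curr=10, set curr.next=prev(1) | reversed so far: 10 -> 1 -> 42 -> 6 -> 26 -> 43
Step 7: curr=34, set curr.next=prev(10) | reversed so far: 34 -> 10 -> 1 -> 42 -> 6 -> 26 -> 43

34 -> 10 -> 1 -> 42 -> 6 -> 26 -> 43 -> None


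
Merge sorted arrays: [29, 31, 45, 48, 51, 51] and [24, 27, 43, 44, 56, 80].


Take 24 from B
Take 27 from B
Take 29 from A
Take 31 from A
Take 43 from B
Take 44 from B
Take 45 from A
Take 48 from A
Take 51 from A
Take 51 from A

Merged: [24, 27, 29, 31, 43, 44, 45, 48, 51, 51, 56, 80]


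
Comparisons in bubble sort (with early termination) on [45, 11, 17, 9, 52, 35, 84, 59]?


Algorithm: bubble sort (with early termination)
Input: [45, 11, 17, 9, 52, 35, 84, 59]
Sorted: [9, 11, 17, 35, 45, 52, 59, 84]

22


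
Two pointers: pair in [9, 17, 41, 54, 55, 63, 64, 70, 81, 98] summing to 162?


lo=0(9)+hi=9(98)=107
lo=1(17)+hi=9(98)=115
lo=2(41)+hi=9(98)=139
lo=3(54)+hi=9(98)=152
lo=4(55)+hi=9(98)=153
lo=5(63)+hi=9(98)=161
lo=6(64)+hi=9(98)=162

Yes: 64+98=162


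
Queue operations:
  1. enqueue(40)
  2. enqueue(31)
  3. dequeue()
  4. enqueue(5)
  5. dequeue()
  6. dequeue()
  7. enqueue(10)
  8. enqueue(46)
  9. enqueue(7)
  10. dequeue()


enqueue(40) -> [40]
enqueue(31) -> [40, 31]
dequeue()->40, [31]
enqueue(5) -> [31, 5]
dequeue()->31, [5]
dequeue()->5, []
enqueue(10) -> [10]
enqueue(46) -> [10, 46]
enqueue(7) -> [10, 46, 7]
dequeue()->10, [46, 7]

Final queue: [46, 7]


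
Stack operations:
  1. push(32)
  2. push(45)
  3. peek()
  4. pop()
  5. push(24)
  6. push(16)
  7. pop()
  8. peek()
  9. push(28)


push(32) -> [32]
push(45) -> [32, 45]
peek()->45
pop()->45, [32]
push(24) -> [32, 24]
push(16) -> [32, 24, 16]
pop()->16, [32, 24]
peek()->24
push(28) -> [32, 24, 28]

Final stack: [32, 24, 28]


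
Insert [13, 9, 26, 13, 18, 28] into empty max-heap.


Insert 13: [13]
Insert 9: [13, 9]
Insert 26: [26, 9, 13]
Insert 13: [26, 13, 13, 9]
Insert 18: [26, 18, 13, 9, 13]
Insert 28: [28, 18, 26, 9, 13, 13]

Final heap: [28, 18, 26, 9, 13, 13]


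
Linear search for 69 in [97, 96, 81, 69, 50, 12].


i=0: 97!=69
i=1: 96!=69
i=2: 81!=69
i=3: 69==69 found!

Found at 3, 4 comps


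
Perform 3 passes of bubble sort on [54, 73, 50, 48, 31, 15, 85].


Initial: [54, 73, 50, 48, 31, 15, 85]
Pass 1: [54, 50, 48, 31, 15, 73, 85] (4 swaps)
Pass 2: [50, 48, 31, 15, 54, 73, 85] (4 swaps)
Pass 3: [48, 31, 15, 50, 54, 73, 85] (3 swaps)

After 3 passes: [48, 31, 15, 50, 54, 73, 85]


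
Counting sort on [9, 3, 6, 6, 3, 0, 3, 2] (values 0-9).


Input: [9, 3, 6, 6, 3, 0, 3, 2]
Counts: [1, 0, 1, 3, 0, 0, 2, 0, 0, 1]

Sorted: [0, 2, 3, 3, 3, 6, 6, 9]


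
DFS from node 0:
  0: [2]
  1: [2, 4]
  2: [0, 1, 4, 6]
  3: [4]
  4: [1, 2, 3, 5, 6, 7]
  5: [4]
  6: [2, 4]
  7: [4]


Visit 0, push [2]
Visit 2, push [6, 4, 1]
Visit 1, push [4]
Visit 4, push [7, 6, 5, 3]
Visit 3, push []
Visit 5, push []
Visit 6, push []
Visit 7, push []

DFS order: [0, 2, 1, 4, 3, 5, 6, 7]


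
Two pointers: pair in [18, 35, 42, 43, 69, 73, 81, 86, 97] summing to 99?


lo=0(18)+hi=8(97)=115
lo=0(18)+hi=7(86)=104
lo=0(18)+hi=6(81)=99

Yes: 18+81=99


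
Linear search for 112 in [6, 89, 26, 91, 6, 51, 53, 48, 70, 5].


i=0: 6!=112
i=1: 89!=112
i=2: 26!=112
i=3: 91!=112
i=4: 6!=112
i=5: 51!=112
i=6: 53!=112
i=7: 48!=112
i=8: 70!=112
i=9: 5!=112

Not found, 10 comps


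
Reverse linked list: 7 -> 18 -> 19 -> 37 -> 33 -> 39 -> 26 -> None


Step 1: curr=7, set curr.next=prev(None) | reversed so far: 7
Step 2: curr=18, set curr.next=prev(7) | reversed so far: 18 -> 7
Step 3: curr=19, set curr.next=prev(18) | reversed so far: 19 -> 18 -> 7
Step 4: curr=37, set curr.next=prev(19) | reversed so far: 37 -> 19 -> 18 -> 7
Step 5: curr=33, set curr.next=prev(37) | reversed so far: 33 -> 37 -> 19 -> 18 -> 7
Step 6: curr=39, set curr.next=prev(33) | reversed so far: 39 -> 33 -> 37 -> 19 -> 18 -> 7
Step 7: curr=26, set curr.next=prev(39) | reversed so far: 26 -> 39 -> 33 -> 37 -> 19 -> 18 -> 7

26 -> 39 -> 33 -> 37 -> 19 -> 18 -> 7 -> None


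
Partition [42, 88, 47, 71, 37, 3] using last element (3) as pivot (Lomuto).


Pivot: 3
Place pivot at 0: [3, 88, 47, 71, 37, 42]

Partitioned: [3, 88, 47, 71, 37, 42]


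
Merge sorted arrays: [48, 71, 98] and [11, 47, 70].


Take 11 from B
Take 47 from B
Take 48 from A
Take 70 from B

Merged: [11, 47, 48, 70, 71, 98]


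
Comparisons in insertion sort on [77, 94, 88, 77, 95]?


Algorithm: insertion sort
Input: [77, 94, 88, 77, 95]
Sorted: [77, 77, 88, 94, 95]

7


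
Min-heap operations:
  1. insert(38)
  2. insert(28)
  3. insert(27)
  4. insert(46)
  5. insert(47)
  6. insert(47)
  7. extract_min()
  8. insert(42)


insert(38) -> [38]
insert(28) -> [28, 38]
insert(27) -> [27, 38, 28]
insert(46) -> [27, 38, 28, 46]
insert(47) -> [27, 38, 28, 46, 47]
insert(47) -> [27, 38, 28, 46, 47, 47]
extract_min()->27, [28, 38, 47, 46, 47]
insert(42) -> [28, 38, 42, 46, 47, 47]

Final heap: [28, 38, 42, 46, 47, 47]


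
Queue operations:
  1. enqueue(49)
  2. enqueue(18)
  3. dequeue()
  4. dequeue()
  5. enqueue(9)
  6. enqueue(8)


enqueue(49) -> [49]
enqueue(18) -> [49, 18]
dequeue()->49, [18]
dequeue()->18, []
enqueue(9) -> [9]
enqueue(8) -> [9, 8]

Final queue: [9, 8]


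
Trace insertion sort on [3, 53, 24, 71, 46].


Initial: [3, 53, 24, 71, 46]
Insert 53: [3, 53, 24, 71, 46]
Insert 24: [3, 24, 53, 71, 46]
Insert 71: [3, 24, 53, 71, 46]
Insert 46: [3, 24, 46, 53, 71]

Sorted: [3, 24, 46, 53, 71]


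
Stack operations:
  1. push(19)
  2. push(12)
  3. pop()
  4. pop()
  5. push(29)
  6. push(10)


push(19) -> [19]
push(12) -> [19, 12]
pop()->12, [19]
pop()->19, []
push(29) -> [29]
push(10) -> [29, 10]

Final stack: [29, 10]


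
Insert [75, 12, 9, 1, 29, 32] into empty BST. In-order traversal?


Insert 75: root
Insert 12: L from 75
Insert 9: L from 75 -> L from 12
Insert 1: L from 75 -> L from 12 -> L from 9
Insert 29: L from 75 -> R from 12
Insert 32: L from 75 -> R from 12 -> R from 29

In-order: [1, 9, 12, 29, 32, 75]


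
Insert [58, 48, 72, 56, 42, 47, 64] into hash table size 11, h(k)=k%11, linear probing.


Insert 58: h=3 -> slot 3
Insert 48: h=4 -> slot 4
Insert 72: h=6 -> slot 6
Insert 56: h=1 -> slot 1
Insert 42: h=9 -> slot 9
Insert 47: h=3, 2 probes -> slot 5
Insert 64: h=9, 1 probes -> slot 10

Table: [None, 56, None, 58, 48, 47, 72, None, None, 42, 64]


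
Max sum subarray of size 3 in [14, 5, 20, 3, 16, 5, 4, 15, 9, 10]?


[0:3]: 39
[1:4]: 28
[2:5]: 39
[3:6]: 24
[4:7]: 25
[5:8]: 24
[6:9]: 28
[7:10]: 34

Max: 39 at [0:3]


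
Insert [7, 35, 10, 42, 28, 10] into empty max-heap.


Insert 7: [7]
Insert 35: [35, 7]
Insert 10: [35, 7, 10]
Insert 42: [42, 35, 10, 7]
Insert 28: [42, 35, 10, 7, 28]
Insert 10: [42, 35, 10, 7, 28, 10]

Final heap: [42, 35, 10, 7, 28, 10]


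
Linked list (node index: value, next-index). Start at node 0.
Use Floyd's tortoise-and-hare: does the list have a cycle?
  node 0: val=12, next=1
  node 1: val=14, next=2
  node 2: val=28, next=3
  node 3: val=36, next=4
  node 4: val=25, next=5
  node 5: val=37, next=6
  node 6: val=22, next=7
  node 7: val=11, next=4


Floyd's tortoise (slow, +1) and hare (fast, +2):
  init: slow=0, fast=0
  step 1: slow=1, fast=2
  step 2: slow=2, fast=4
  step 3: slow=3, fast=6
  step 4: slow=4, fast=4
  slow == fast at node 4: cycle detected

Cycle: yes


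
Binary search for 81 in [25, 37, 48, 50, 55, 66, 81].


Step 1: lo=0, hi=6, mid=3, val=50
Step 2: lo=4, hi=6, mid=5, val=66
Step 3: lo=6, hi=6, mid=6, val=81

Found at index 6


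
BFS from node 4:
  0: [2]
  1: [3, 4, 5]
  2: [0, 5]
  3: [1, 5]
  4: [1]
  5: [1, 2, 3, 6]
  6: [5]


Visit 4, enqueue [1]
Visit 1, enqueue [3, 5]
Visit 3, enqueue []
Visit 5, enqueue [2, 6]
Visit 2, enqueue [0]
Visit 6, enqueue []
Visit 0, enqueue []

BFS order: [4, 1, 3, 5, 2, 6, 0]


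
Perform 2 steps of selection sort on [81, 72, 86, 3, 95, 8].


Initial: [81, 72, 86, 3, 95, 8]
Step 1: min=3 at 3
  Swap: [3, 72, 86, 81, 95, 8]
Step 2: min=8 at 5
  Swap: [3, 8, 86, 81, 95, 72]

After 2 steps: [3, 8, 86, 81, 95, 72]


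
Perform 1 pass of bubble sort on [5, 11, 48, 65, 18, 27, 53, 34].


Initial: [5, 11, 48, 65, 18, 27, 53, 34]
Pass 1: [5, 11, 48, 18, 27, 53, 34, 65] (4 swaps)

After 1 pass: [5, 11, 48, 18, 27, 53, 34, 65]


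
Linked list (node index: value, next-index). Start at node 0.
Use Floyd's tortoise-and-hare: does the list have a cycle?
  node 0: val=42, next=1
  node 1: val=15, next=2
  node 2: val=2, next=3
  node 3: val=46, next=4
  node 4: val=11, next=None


Floyd's tortoise (slow, +1) and hare (fast, +2):
  init: slow=0, fast=0
  step 1: slow=1, fast=2
  step 2: slow=2, fast=4
  step 3: fast -> None, no cycle

Cycle: no


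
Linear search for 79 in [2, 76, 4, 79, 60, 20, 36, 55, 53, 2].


i=0: 2!=79
i=1: 76!=79
i=2: 4!=79
i=3: 79==79 found!

Found at 3, 4 comps


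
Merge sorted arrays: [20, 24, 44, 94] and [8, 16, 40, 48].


Take 8 from B
Take 16 from B
Take 20 from A
Take 24 from A
Take 40 from B
Take 44 from A
Take 48 from B

Merged: [8, 16, 20, 24, 40, 44, 48, 94]


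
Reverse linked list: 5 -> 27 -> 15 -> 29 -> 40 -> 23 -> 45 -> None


Step 1: curr=5, set curr.next=prev(None) | reversed so far: 5
Step 2: curr=27, set curr.next=prev(5) | reversed so far: 27 -> 5
Step 3: curr=15, set curr.next=prev(27) | reversed so far: 15 -> 27 -> 5
Step 4: curr=29, set curr.next=prev(15) | reversed so far: 29 -> 15 -> 27 -> 5
Step 5: curr=40, set curr.next=prev(29) | reversed so far: 40 -> 29 -> 15 -> 27 -> 5
Step 6: curr=23, set curr.next=prev(40) | reversed so far: 23 -> 40 -> 29 -> 15 -> 27 -> 5
Step 7: curr=45, set curr.next=prev(23) | reversed so far: 45 -> 23 -> 40 -> 29 -> 15 -> 27 -> 5

45 -> 23 -> 40 -> 29 -> 15 -> 27 -> 5 -> None


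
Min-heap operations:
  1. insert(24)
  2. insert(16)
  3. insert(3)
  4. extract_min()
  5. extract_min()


insert(24) -> [24]
insert(16) -> [16, 24]
insert(3) -> [3, 24, 16]
extract_min()->3, [16, 24]
extract_min()->16, [24]

Final heap: [24]


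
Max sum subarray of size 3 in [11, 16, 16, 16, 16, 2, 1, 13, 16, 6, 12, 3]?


[0:3]: 43
[1:4]: 48
[2:5]: 48
[3:6]: 34
[4:7]: 19
[5:8]: 16
[6:9]: 30
[7:10]: 35
[8:11]: 34
[9:12]: 21

Max: 48 at [1:4]


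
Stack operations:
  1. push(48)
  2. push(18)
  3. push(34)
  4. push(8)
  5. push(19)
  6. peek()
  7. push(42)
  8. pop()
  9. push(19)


push(48) -> [48]
push(18) -> [48, 18]
push(34) -> [48, 18, 34]
push(8) -> [48, 18, 34, 8]
push(19) -> [48, 18, 34, 8, 19]
peek()->19
push(42) -> [48, 18, 34, 8, 19, 42]
pop()->42, [48, 18, 34, 8, 19]
push(19) -> [48, 18, 34, 8, 19, 19]

Final stack: [48, 18, 34, 8, 19, 19]


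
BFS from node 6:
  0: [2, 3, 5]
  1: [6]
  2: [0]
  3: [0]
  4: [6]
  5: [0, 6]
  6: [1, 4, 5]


Visit 6, enqueue [1, 4, 5]
Visit 1, enqueue []
Visit 4, enqueue []
Visit 5, enqueue [0]
Visit 0, enqueue [2, 3]
Visit 2, enqueue []
Visit 3, enqueue []

BFS order: [6, 1, 4, 5, 0, 2, 3]


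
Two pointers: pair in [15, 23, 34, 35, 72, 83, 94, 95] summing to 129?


lo=0(15)+hi=7(95)=110
lo=1(23)+hi=7(95)=118
lo=2(34)+hi=7(95)=129

Yes: 34+95=129


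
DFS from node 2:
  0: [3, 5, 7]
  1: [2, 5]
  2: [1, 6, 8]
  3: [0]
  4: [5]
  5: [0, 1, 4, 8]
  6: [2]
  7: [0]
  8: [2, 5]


Visit 2, push [8, 6, 1]
Visit 1, push [5]
Visit 5, push [8, 4, 0]
Visit 0, push [7, 3]
Visit 3, push []
Visit 7, push []
Visit 4, push []
Visit 8, push []
Visit 6, push []

DFS order: [2, 1, 5, 0, 3, 7, 4, 8, 6]


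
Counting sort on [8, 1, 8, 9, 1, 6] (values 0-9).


Input: [8, 1, 8, 9, 1, 6]
Counts: [0, 2, 0, 0, 0, 0, 1, 0, 2, 1]

Sorted: [1, 1, 6, 8, 8, 9]


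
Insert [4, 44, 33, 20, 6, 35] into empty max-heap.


Insert 4: [4]
Insert 44: [44, 4]
Insert 33: [44, 4, 33]
Insert 20: [44, 20, 33, 4]
Insert 6: [44, 20, 33, 4, 6]
Insert 35: [44, 20, 35, 4, 6, 33]

Final heap: [44, 20, 35, 4, 6, 33]


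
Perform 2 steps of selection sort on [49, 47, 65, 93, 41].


Initial: [49, 47, 65, 93, 41]
Step 1: min=41 at 4
  Swap: [41, 47, 65, 93, 49]
Step 2: min=47 at 1
  Swap: [41, 47, 65, 93, 49]

After 2 steps: [41, 47, 65, 93, 49]


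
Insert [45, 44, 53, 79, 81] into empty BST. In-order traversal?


Insert 45: root
Insert 44: L from 45
Insert 53: R from 45
Insert 79: R from 45 -> R from 53
Insert 81: R from 45 -> R from 53 -> R from 79

In-order: [44, 45, 53, 79, 81]


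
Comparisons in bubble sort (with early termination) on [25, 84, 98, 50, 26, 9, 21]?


Algorithm: bubble sort (with early termination)
Input: [25, 84, 98, 50, 26, 9, 21]
Sorted: [9, 21, 25, 26, 50, 84, 98]

21


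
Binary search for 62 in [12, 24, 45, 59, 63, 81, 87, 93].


Step 1: lo=0, hi=7, mid=3, val=59
Step 2: lo=4, hi=7, mid=5, val=81
Step 3: lo=4, hi=4, mid=4, val=63

Not found


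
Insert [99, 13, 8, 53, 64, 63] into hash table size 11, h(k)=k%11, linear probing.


Insert 99: h=0 -> slot 0
Insert 13: h=2 -> slot 2
Insert 8: h=8 -> slot 8
Insert 53: h=9 -> slot 9
Insert 64: h=9, 1 probes -> slot 10
Insert 63: h=8, 4 probes -> slot 1

Table: [99, 63, 13, None, None, None, None, None, 8, 53, 64]


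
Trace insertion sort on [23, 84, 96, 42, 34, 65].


Initial: [23, 84, 96, 42, 34, 65]
Insert 84: [23, 84, 96, 42, 34, 65]
Insert 96: [23, 84, 96, 42, 34, 65]
Insert 42: [23, 42, 84, 96, 34, 65]
Insert 34: [23, 34, 42, 84, 96, 65]
Insert 65: [23, 34, 42, 65, 84, 96]

Sorted: [23, 34, 42, 65, 84, 96]


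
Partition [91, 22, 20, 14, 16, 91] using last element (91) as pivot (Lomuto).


Pivot: 91
  91 <= 91: advance i (no swap)
  22 <= 91: advance i (no swap)
  20 <= 91: advance i (no swap)
  14 <= 91: advance i (no swap)
  16 <= 91: advance i (no swap)
Place pivot at 5: [91, 22, 20, 14, 16, 91]

Partitioned: [91, 22, 20, 14, 16, 91]


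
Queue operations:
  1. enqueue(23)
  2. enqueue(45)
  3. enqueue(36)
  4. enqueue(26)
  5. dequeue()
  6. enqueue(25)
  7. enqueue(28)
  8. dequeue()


enqueue(23) -> [23]
enqueue(45) -> [23, 45]
enqueue(36) -> [23, 45, 36]
enqueue(26) -> [23, 45, 36, 26]
dequeue()->23, [45, 36, 26]
enqueue(25) -> [45, 36, 26, 25]
enqueue(28) -> [45, 36, 26, 25, 28]
dequeue()->45, [36, 26, 25, 28]

Final queue: [36, 26, 25, 28]


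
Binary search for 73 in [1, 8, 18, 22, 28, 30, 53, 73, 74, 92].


Step 1: lo=0, hi=9, mid=4, val=28
Step 2: lo=5, hi=9, mid=7, val=73

Found at index 7


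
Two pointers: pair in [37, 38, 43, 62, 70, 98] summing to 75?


lo=0(37)+hi=5(98)=135
lo=0(37)+hi=4(70)=107
lo=0(37)+hi=3(62)=99
lo=0(37)+hi=2(43)=80
lo=0(37)+hi=1(38)=75

Yes: 37+38=75


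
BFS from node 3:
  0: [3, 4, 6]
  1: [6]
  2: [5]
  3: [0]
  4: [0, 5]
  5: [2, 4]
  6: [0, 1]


Visit 3, enqueue [0]
Visit 0, enqueue [4, 6]
Visit 4, enqueue [5]
Visit 6, enqueue [1]
Visit 5, enqueue [2]
Visit 1, enqueue []
Visit 2, enqueue []

BFS order: [3, 0, 4, 6, 5, 1, 2]


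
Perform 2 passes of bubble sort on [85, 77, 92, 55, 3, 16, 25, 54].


Initial: [85, 77, 92, 55, 3, 16, 25, 54]
Pass 1: [77, 85, 55, 3, 16, 25, 54, 92] (6 swaps)
Pass 2: [77, 55, 3, 16, 25, 54, 85, 92] (5 swaps)

After 2 passes: [77, 55, 3, 16, 25, 54, 85, 92]


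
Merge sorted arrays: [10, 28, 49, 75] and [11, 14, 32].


Take 10 from A
Take 11 from B
Take 14 from B
Take 28 from A
Take 32 from B

Merged: [10, 11, 14, 28, 32, 49, 75]


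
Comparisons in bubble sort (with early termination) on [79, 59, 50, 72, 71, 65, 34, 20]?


Algorithm: bubble sort (with early termination)
Input: [79, 59, 50, 72, 71, 65, 34, 20]
Sorted: [20, 34, 50, 59, 65, 71, 72, 79]

28


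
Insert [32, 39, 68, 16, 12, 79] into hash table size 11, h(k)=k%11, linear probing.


Insert 32: h=10 -> slot 10
Insert 39: h=6 -> slot 6
Insert 68: h=2 -> slot 2
Insert 16: h=5 -> slot 5
Insert 12: h=1 -> slot 1
Insert 79: h=2, 1 probes -> slot 3

Table: [None, 12, 68, 79, None, 16, 39, None, None, None, 32]


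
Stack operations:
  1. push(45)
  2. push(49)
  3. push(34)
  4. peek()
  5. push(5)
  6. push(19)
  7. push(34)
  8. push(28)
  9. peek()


push(45) -> [45]
push(49) -> [45, 49]
push(34) -> [45, 49, 34]
peek()->34
push(5) -> [45, 49, 34, 5]
push(19) -> [45, 49, 34, 5, 19]
push(34) -> [45, 49, 34, 5, 19, 34]
push(28) -> [45, 49, 34, 5, 19, 34, 28]
peek()->28

Final stack: [45, 49, 34, 5, 19, 34, 28]


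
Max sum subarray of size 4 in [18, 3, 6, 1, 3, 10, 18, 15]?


[0:4]: 28
[1:5]: 13
[2:6]: 20
[3:7]: 32
[4:8]: 46

Max: 46 at [4:8]


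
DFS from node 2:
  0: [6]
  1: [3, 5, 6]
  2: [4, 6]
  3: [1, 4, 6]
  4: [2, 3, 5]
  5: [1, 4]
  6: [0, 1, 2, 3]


Visit 2, push [6, 4]
Visit 4, push [5, 3]
Visit 3, push [6, 1]
Visit 1, push [6, 5]
Visit 5, push []
Visit 6, push [0]
Visit 0, push []

DFS order: [2, 4, 3, 1, 5, 6, 0]


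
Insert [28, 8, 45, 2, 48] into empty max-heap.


Insert 28: [28]
Insert 8: [28, 8]
Insert 45: [45, 8, 28]
Insert 2: [45, 8, 28, 2]
Insert 48: [48, 45, 28, 2, 8]

Final heap: [48, 45, 28, 2, 8]


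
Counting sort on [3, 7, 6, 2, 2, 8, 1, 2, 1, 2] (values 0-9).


Input: [3, 7, 6, 2, 2, 8, 1, 2, 1, 2]
Counts: [0, 2, 4, 1, 0, 0, 1, 1, 1, 0]

Sorted: [1, 1, 2, 2, 2, 2, 3, 6, 7, 8]


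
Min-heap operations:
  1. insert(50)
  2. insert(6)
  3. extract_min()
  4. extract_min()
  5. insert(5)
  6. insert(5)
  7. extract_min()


insert(50) -> [50]
insert(6) -> [6, 50]
extract_min()->6, [50]
extract_min()->50, []
insert(5) -> [5]
insert(5) -> [5, 5]
extract_min()->5, [5]

Final heap: [5]


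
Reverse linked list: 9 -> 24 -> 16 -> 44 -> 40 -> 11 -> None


Step 1: curr=9, set curr.next=prev(None) | reversed so far: 9
Step 2: curr=24, set curr.next=prev(9) | reversed so far: 24 -> 9
Step 3: curr=16, set curr.next=prev(24) | reversed so far: 16 -> 24 -> 9
Step 4: curr=44, set curr.next=prev(16) | reversed so far: 44 -> 16 -> 24 -> 9
Step 5: curr=40, set curr.next=prev(44) | reversed so far: 40 -> 44 -> 16 -> 24 -> 9
Step 6: curr=11, set curr.next=prev(40) | reversed so far: 11 -> 40 -> 44 -> 16 -> 24 -> 9

11 -> 40 -> 44 -> 16 -> 24 -> 9 -> None


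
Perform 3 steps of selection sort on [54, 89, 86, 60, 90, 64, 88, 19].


Initial: [54, 89, 86, 60, 90, 64, 88, 19]
Step 1: min=19 at 7
  Swap: [19, 89, 86, 60, 90, 64, 88, 54]
Step 2: min=54 at 7
  Swap: [19, 54, 86, 60, 90, 64, 88, 89]
Step 3: min=60 at 3
  Swap: [19, 54, 60, 86, 90, 64, 88, 89]

After 3 steps: [19, 54, 60, 86, 90, 64, 88, 89]


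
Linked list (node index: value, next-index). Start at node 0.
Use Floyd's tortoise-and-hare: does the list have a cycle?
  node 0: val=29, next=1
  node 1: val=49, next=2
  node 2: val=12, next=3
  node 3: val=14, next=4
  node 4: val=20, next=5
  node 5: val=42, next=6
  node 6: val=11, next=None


Floyd's tortoise (slow, +1) and hare (fast, +2):
  init: slow=0, fast=0
  step 1: slow=1, fast=2
  step 2: slow=2, fast=4
  step 3: slow=3, fast=6
  step 4: fast -> None, no cycle

Cycle: no


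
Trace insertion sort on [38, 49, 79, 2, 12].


Initial: [38, 49, 79, 2, 12]
Insert 49: [38, 49, 79, 2, 12]
Insert 79: [38, 49, 79, 2, 12]
Insert 2: [2, 38, 49, 79, 12]
Insert 12: [2, 12, 38, 49, 79]

Sorted: [2, 12, 38, 49, 79]


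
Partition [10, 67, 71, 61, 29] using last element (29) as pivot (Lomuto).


Pivot: 29
  10 <= 29: advance i (no swap)
Place pivot at 1: [10, 29, 71, 61, 67]

Partitioned: [10, 29, 71, 61, 67]


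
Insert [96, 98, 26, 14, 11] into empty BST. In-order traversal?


Insert 96: root
Insert 98: R from 96
Insert 26: L from 96
Insert 14: L from 96 -> L from 26
Insert 11: L from 96 -> L from 26 -> L from 14

In-order: [11, 14, 26, 96, 98]


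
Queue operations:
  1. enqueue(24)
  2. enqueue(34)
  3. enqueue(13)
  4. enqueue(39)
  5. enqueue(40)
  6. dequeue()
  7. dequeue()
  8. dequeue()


enqueue(24) -> [24]
enqueue(34) -> [24, 34]
enqueue(13) -> [24, 34, 13]
enqueue(39) -> [24, 34, 13, 39]
enqueue(40) -> [24, 34, 13, 39, 40]
dequeue()->24, [34, 13, 39, 40]
dequeue()->34, [13, 39, 40]
dequeue()->13, [39, 40]

Final queue: [39, 40]


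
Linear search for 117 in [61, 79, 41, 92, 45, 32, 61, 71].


i=0: 61!=117
i=1: 79!=117
i=2: 41!=117
i=3: 92!=117
i=4: 45!=117
i=5: 32!=117
i=6: 61!=117
i=7: 71!=117

Not found, 8 comps


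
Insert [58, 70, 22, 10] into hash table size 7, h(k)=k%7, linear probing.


Insert 58: h=2 -> slot 2
Insert 70: h=0 -> slot 0
Insert 22: h=1 -> slot 1
Insert 10: h=3 -> slot 3

Table: [70, 22, 58, 10, None, None, None]


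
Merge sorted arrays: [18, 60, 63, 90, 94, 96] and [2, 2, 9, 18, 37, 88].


Take 2 from B
Take 2 from B
Take 9 from B
Take 18 from A
Take 18 from B
Take 37 from B
Take 60 from A
Take 63 from A
Take 88 from B

Merged: [2, 2, 9, 18, 18, 37, 60, 63, 88, 90, 94, 96]


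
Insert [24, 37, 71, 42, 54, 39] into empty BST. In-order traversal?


Insert 24: root
Insert 37: R from 24
Insert 71: R from 24 -> R from 37
Insert 42: R from 24 -> R from 37 -> L from 71
Insert 54: R from 24 -> R from 37 -> L from 71 -> R from 42
Insert 39: R from 24 -> R from 37 -> L from 71 -> L from 42

In-order: [24, 37, 39, 42, 54, 71]


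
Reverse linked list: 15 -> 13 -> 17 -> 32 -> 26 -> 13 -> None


Step 1: curr=15, set curr.next=prev(None) | reversed so far: 15
Step 2: curr=13, set curr.next=prev(15) | reversed so far: 13 -> 15
Step 3: curr=17, set curr.next=prev(13) | reversed so far: 17 -> 13 -> 15
Step 4: curr=32, set curr.next=prev(17) | reversed so far: 32 -> 17 -> 13 -> 15
Step 5: curr=26, set curr.next=prev(32) | reversed so far: 26 -> 32 -> 17 -> 13 -> 15
Step 6: curr=13, set curr.next=prev(26) | reversed so far: 13 -> 26 -> 32 -> 17 -> 13 -> 15

13 -> 26 -> 32 -> 17 -> 13 -> 15 -> None


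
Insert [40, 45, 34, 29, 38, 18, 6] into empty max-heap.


Insert 40: [40]
Insert 45: [45, 40]
Insert 34: [45, 40, 34]
Insert 29: [45, 40, 34, 29]
Insert 38: [45, 40, 34, 29, 38]
Insert 18: [45, 40, 34, 29, 38, 18]
Insert 6: [45, 40, 34, 29, 38, 18, 6]

Final heap: [45, 40, 34, 29, 38, 18, 6]


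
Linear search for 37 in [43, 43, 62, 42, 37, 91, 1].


i=0: 43!=37
i=1: 43!=37
i=2: 62!=37
i=3: 42!=37
i=4: 37==37 found!

Found at 4, 5 comps


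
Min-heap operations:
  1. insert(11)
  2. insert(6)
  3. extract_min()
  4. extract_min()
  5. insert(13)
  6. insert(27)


insert(11) -> [11]
insert(6) -> [6, 11]
extract_min()->6, [11]
extract_min()->11, []
insert(13) -> [13]
insert(27) -> [13, 27]

Final heap: [13, 27]


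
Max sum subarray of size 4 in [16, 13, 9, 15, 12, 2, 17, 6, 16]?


[0:4]: 53
[1:5]: 49
[2:6]: 38
[3:7]: 46
[4:8]: 37
[5:9]: 41

Max: 53 at [0:4]


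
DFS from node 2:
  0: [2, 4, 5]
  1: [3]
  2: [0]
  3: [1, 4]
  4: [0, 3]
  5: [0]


Visit 2, push [0]
Visit 0, push [5, 4]
Visit 4, push [3]
Visit 3, push [1]
Visit 1, push []
Visit 5, push []

DFS order: [2, 0, 4, 3, 1, 5]


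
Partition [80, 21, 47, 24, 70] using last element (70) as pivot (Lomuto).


Pivot: 70
  21 <= 70: swap -> [21, 80, 47, 24, 70]
  47 <= 70: swap -> [21, 47, 80, 24, 70]
  24 <= 70: swap -> [21, 47, 24, 80, 70]
Place pivot at 3: [21, 47, 24, 70, 80]

Partitioned: [21, 47, 24, 70, 80]


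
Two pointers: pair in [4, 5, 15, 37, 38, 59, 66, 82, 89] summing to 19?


lo=0(4)+hi=8(89)=93
lo=0(4)+hi=7(82)=86
lo=0(4)+hi=6(66)=70
lo=0(4)+hi=5(59)=63
lo=0(4)+hi=4(38)=42
lo=0(4)+hi=3(37)=41
lo=0(4)+hi=2(15)=19

Yes: 4+15=19


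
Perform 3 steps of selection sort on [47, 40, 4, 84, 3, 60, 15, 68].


Initial: [47, 40, 4, 84, 3, 60, 15, 68]
Step 1: min=3 at 4
  Swap: [3, 40, 4, 84, 47, 60, 15, 68]
Step 2: min=4 at 2
  Swap: [3, 4, 40, 84, 47, 60, 15, 68]
Step 3: min=15 at 6
  Swap: [3, 4, 15, 84, 47, 60, 40, 68]

After 3 steps: [3, 4, 15, 84, 47, 60, 40, 68]


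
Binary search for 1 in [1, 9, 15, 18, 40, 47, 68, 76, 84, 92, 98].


Step 1: lo=0, hi=10, mid=5, val=47
Step 2: lo=0, hi=4, mid=2, val=15
Step 3: lo=0, hi=1, mid=0, val=1

Found at index 0


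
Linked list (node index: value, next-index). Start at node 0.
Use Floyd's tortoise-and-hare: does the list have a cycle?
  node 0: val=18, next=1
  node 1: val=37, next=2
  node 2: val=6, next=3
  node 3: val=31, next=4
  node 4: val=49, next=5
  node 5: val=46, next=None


Floyd's tortoise (slow, +1) and hare (fast, +2):
  init: slow=0, fast=0
  step 1: slow=1, fast=2
  step 2: slow=2, fast=4
  step 3: fast 4->5->None, no cycle

Cycle: no


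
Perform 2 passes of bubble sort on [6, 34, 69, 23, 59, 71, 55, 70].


Initial: [6, 34, 69, 23, 59, 71, 55, 70]
Pass 1: [6, 34, 23, 59, 69, 55, 70, 71] (4 swaps)
Pass 2: [6, 23, 34, 59, 55, 69, 70, 71] (2 swaps)

After 2 passes: [6, 23, 34, 59, 55, 69, 70, 71]


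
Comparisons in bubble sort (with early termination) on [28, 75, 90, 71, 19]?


Algorithm: bubble sort (with early termination)
Input: [28, 75, 90, 71, 19]
Sorted: [19, 28, 71, 75, 90]

10


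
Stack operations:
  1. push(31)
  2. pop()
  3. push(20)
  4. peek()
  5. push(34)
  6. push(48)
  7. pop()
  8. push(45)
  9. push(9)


push(31) -> [31]
pop()->31, []
push(20) -> [20]
peek()->20
push(34) -> [20, 34]
push(48) -> [20, 34, 48]
pop()->48, [20, 34]
push(45) -> [20, 34, 45]
push(9) -> [20, 34, 45, 9]

Final stack: [20, 34, 45, 9]


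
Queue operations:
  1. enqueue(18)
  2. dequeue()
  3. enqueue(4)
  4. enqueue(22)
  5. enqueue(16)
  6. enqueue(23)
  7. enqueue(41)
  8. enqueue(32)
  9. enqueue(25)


enqueue(18) -> [18]
dequeue()->18, []
enqueue(4) -> [4]
enqueue(22) -> [4, 22]
enqueue(16) -> [4, 22, 16]
enqueue(23) -> [4, 22, 16, 23]
enqueue(41) -> [4, 22, 16, 23, 41]
enqueue(32) -> [4, 22, 16, 23, 41, 32]
enqueue(25) -> [4, 22, 16, 23, 41, 32, 25]

Final queue: [4, 22, 16, 23, 41, 32, 25]


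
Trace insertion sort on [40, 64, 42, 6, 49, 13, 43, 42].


Initial: [40, 64, 42, 6, 49, 13, 43, 42]
Insert 64: [40, 64, 42, 6, 49, 13, 43, 42]
Insert 42: [40, 42, 64, 6, 49, 13, 43, 42]
Insert 6: [6, 40, 42, 64, 49, 13, 43, 42]
Insert 49: [6, 40, 42, 49, 64, 13, 43, 42]
Insert 13: [6, 13, 40, 42, 49, 64, 43, 42]
Insert 43: [6, 13, 40, 42, 43, 49, 64, 42]
Insert 42: [6, 13, 40, 42, 42, 43, 49, 64]

Sorted: [6, 13, 40, 42, 42, 43, 49, 64]


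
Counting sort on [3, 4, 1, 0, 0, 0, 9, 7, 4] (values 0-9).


Input: [3, 4, 1, 0, 0, 0, 9, 7, 4]
Counts: [3, 1, 0, 1, 2, 0, 0, 1, 0, 1]

Sorted: [0, 0, 0, 1, 3, 4, 4, 7, 9]


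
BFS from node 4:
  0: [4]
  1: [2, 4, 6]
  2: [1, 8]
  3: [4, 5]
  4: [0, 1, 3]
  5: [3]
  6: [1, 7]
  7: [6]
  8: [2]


Visit 4, enqueue [0, 1, 3]
Visit 0, enqueue []
Visit 1, enqueue [2, 6]
Visit 3, enqueue [5]
Visit 2, enqueue [8]
Visit 6, enqueue [7]
Visit 5, enqueue []
Visit 8, enqueue []
Visit 7, enqueue []

BFS order: [4, 0, 1, 3, 2, 6, 5, 8, 7]


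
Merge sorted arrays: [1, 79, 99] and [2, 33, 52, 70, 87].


Take 1 from A
Take 2 from B
Take 33 from B
Take 52 from B
Take 70 from B
Take 79 from A
Take 87 from B

Merged: [1, 2, 33, 52, 70, 79, 87, 99]


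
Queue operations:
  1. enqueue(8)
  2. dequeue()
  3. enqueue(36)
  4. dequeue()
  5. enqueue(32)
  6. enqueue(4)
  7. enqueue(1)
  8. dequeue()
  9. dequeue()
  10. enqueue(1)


enqueue(8) -> [8]
dequeue()->8, []
enqueue(36) -> [36]
dequeue()->36, []
enqueue(32) -> [32]
enqueue(4) -> [32, 4]
enqueue(1) -> [32, 4, 1]
dequeue()->32, [4, 1]
dequeue()->4, [1]
enqueue(1) -> [1, 1]

Final queue: [1, 1]


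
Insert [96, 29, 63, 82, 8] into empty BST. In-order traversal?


Insert 96: root
Insert 29: L from 96
Insert 63: L from 96 -> R from 29
Insert 82: L from 96 -> R from 29 -> R from 63
Insert 8: L from 96 -> L from 29

In-order: [8, 29, 63, 82, 96]


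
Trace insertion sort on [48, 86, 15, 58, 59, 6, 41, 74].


Initial: [48, 86, 15, 58, 59, 6, 41, 74]
Insert 86: [48, 86, 15, 58, 59, 6, 41, 74]
Insert 15: [15, 48, 86, 58, 59, 6, 41, 74]
Insert 58: [15, 48, 58, 86, 59, 6, 41, 74]
Insert 59: [15, 48, 58, 59, 86, 6, 41, 74]
Insert 6: [6, 15, 48, 58, 59, 86, 41, 74]
Insert 41: [6, 15, 41, 48, 58, 59, 86, 74]
Insert 74: [6, 15, 41, 48, 58, 59, 74, 86]

Sorted: [6, 15, 41, 48, 58, 59, 74, 86]


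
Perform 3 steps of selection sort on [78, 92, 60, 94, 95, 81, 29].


Initial: [78, 92, 60, 94, 95, 81, 29]
Step 1: min=29 at 6
  Swap: [29, 92, 60, 94, 95, 81, 78]
Step 2: min=60 at 2
  Swap: [29, 60, 92, 94, 95, 81, 78]
Step 3: min=78 at 6
  Swap: [29, 60, 78, 94, 95, 81, 92]

After 3 steps: [29, 60, 78, 94, 95, 81, 92]


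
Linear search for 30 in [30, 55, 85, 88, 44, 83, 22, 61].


i=0: 30==30 found!

Found at 0, 1 comps


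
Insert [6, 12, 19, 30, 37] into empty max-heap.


Insert 6: [6]
Insert 12: [12, 6]
Insert 19: [19, 6, 12]
Insert 30: [30, 19, 12, 6]
Insert 37: [37, 30, 12, 6, 19]

Final heap: [37, 30, 12, 6, 19]


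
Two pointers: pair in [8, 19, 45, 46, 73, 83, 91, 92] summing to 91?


lo=0(8)+hi=7(92)=100
lo=0(8)+hi=6(91)=99
lo=0(8)+hi=5(83)=91

Yes: 8+83=91


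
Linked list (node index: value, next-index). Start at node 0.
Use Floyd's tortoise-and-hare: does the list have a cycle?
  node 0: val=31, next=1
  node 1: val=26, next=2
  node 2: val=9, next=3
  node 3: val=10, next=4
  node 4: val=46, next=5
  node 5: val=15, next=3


Floyd's tortoise (slow, +1) and hare (fast, +2):
  init: slow=0, fast=0
  step 1: slow=1, fast=2
  step 2: slow=2, fast=4
  step 3: slow=3, fast=3
  slow == fast at node 3: cycle detected

Cycle: yes


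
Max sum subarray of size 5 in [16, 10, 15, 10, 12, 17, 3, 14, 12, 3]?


[0:5]: 63
[1:6]: 64
[2:7]: 57
[3:8]: 56
[4:9]: 58
[5:10]: 49

Max: 64 at [1:6]


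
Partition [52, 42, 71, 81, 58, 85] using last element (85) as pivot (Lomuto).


Pivot: 85
  52 <= 85: advance i (no swap)
  42 <= 85: advance i (no swap)
  71 <= 85: advance i (no swap)
  81 <= 85: advance i (no swap)
  58 <= 85: advance i (no swap)
Place pivot at 5: [52, 42, 71, 81, 58, 85]

Partitioned: [52, 42, 71, 81, 58, 85]


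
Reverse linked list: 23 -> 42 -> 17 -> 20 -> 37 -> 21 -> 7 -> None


Step 1: curr=23, set curr.next=prev(None) | reversed so far: 23
Step 2: curr=42, set curr.next=prev(23) | reversed so far: 42 -> 23
Step 3: curr=17, set curr.next=prev(42) | reversed so far: 17 -> 42 -> 23
Step 4: curr=20, set curr.next=prev(17) | reversed so far: 20 -> 17 -> 42 -> 23
Step 5: curr=37, set curr.next=prev(20) | reversed so far: 37 -> 20 -> 17 -> 42 -> 23
Step 6: curr=21, set curr.next=prev(37) | reversed so far: 21 -> 37 -> 20 -> 17 -> 42 -> 23
Step 7: curr=7, set curr.next=prev(21) | reversed so far: 7 -> 21 -> 37 -> 20 -> 17 -> 42 -> 23

7 -> 21 -> 37 -> 20 -> 17 -> 42 -> 23 -> None


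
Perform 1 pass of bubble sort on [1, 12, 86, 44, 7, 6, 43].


Initial: [1, 12, 86, 44, 7, 6, 43]
Pass 1: [1, 12, 44, 7, 6, 43, 86] (4 swaps)

After 1 pass: [1, 12, 44, 7, 6, 43, 86]


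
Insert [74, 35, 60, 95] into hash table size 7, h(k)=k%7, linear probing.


Insert 74: h=4 -> slot 4
Insert 35: h=0 -> slot 0
Insert 60: h=4, 1 probes -> slot 5
Insert 95: h=4, 2 probes -> slot 6

Table: [35, None, None, None, 74, 60, 95]


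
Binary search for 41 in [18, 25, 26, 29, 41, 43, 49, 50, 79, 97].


Step 1: lo=0, hi=9, mid=4, val=41

Found at index 4


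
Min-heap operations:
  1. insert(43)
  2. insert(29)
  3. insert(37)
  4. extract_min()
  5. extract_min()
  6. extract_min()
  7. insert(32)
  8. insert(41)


insert(43) -> [43]
insert(29) -> [29, 43]
insert(37) -> [29, 43, 37]
extract_min()->29, [37, 43]
extract_min()->37, [43]
extract_min()->43, []
insert(32) -> [32]
insert(41) -> [32, 41]

Final heap: [32, 41]


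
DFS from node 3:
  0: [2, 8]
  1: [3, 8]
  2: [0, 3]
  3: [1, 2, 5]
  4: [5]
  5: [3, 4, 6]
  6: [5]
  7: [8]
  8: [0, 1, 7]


Visit 3, push [5, 2, 1]
Visit 1, push [8]
Visit 8, push [7, 0]
Visit 0, push [2]
Visit 2, push []
Visit 7, push []
Visit 5, push [6, 4]
Visit 4, push []
Visit 6, push []

DFS order: [3, 1, 8, 0, 2, 7, 5, 4, 6]


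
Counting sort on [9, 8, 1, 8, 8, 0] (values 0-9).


Input: [9, 8, 1, 8, 8, 0]
Counts: [1, 1, 0, 0, 0, 0, 0, 0, 3, 1]

Sorted: [0, 1, 8, 8, 8, 9]


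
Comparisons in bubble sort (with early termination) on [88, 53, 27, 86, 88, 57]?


Algorithm: bubble sort (with early termination)
Input: [88, 53, 27, 86, 88, 57]
Sorted: [27, 53, 57, 86, 88, 88]

14


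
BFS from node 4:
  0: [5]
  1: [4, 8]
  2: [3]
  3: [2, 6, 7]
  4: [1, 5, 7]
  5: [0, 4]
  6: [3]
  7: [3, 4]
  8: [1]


Visit 4, enqueue [1, 5, 7]
Visit 1, enqueue [8]
Visit 5, enqueue [0]
Visit 7, enqueue [3]
Visit 8, enqueue []
Visit 0, enqueue []
Visit 3, enqueue [2, 6]
Visit 2, enqueue []
Visit 6, enqueue []

BFS order: [4, 1, 5, 7, 8, 0, 3, 2, 6]


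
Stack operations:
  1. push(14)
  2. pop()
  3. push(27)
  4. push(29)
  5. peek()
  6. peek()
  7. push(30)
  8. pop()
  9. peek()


push(14) -> [14]
pop()->14, []
push(27) -> [27]
push(29) -> [27, 29]
peek()->29
peek()->29
push(30) -> [27, 29, 30]
pop()->30, [27, 29]
peek()->29

Final stack: [27, 29]


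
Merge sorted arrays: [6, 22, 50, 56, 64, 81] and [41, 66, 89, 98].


Take 6 from A
Take 22 from A
Take 41 from B
Take 50 from A
Take 56 from A
Take 64 from A
Take 66 from B
Take 81 from A

Merged: [6, 22, 41, 50, 56, 64, 66, 81, 89, 98]


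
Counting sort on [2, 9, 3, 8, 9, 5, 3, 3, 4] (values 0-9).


Input: [2, 9, 3, 8, 9, 5, 3, 3, 4]
Counts: [0, 0, 1, 3, 1, 1, 0, 0, 1, 2]

Sorted: [2, 3, 3, 3, 4, 5, 8, 9, 9]


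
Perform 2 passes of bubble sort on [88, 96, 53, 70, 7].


Initial: [88, 96, 53, 70, 7]
Pass 1: [88, 53, 70, 7, 96] (3 swaps)
Pass 2: [53, 70, 7, 88, 96] (3 swaps)

After 2 passes: [53, 70, 7, 88, 96]


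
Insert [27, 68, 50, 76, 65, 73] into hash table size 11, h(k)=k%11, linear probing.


Insert 27: h=5 -> slot 5
Insert 68: h=2 -> slot 2
Insert 50: h=6 -> slot 6
Insert 76: h=10 -> slot 10
Insert 65: h=10, 1 probes -> slot 0
Insert 73: h=7 -> slot 7

Table: [65, None, 68, None, None, 27, 50, 73, None, None, 76]


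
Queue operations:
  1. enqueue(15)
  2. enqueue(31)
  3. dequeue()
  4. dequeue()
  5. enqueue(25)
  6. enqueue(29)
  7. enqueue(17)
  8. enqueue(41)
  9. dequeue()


enqueue(15) -> [15]
enqueue(31) -> [15, 31]
dequeue()->15, [31]
dequeue()->31, []
enqueue(25) -> [25]
enqueue(29) -> [25, 29]
enqueue(17) -> [25, 29, 17]
enqueue(41) -> [25, 29, 17, 41]
dequeue()->25, [29, 17, 41]

Final queue: [29, 17, 41]


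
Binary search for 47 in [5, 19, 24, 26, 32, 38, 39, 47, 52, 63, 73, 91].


Step 1: lo=0, hi=11, mid=5, val=38
Step 2: lo=6, hi=11, mid=8, val=52
Step 3: lo=6, hi=7, mid=6, val=39
Step 4: lo=7, hi=7, mid=7, val=47

Found at index 7


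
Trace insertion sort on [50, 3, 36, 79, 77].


Initial: [50, 3, 36, 79, 77]
Insert 3: [3, 50, 36, 79, 77]
Insert 36: [3, 36, 50, 79, 77]
Insert 79: [3, 36, 50, 79, 77]
Insert 77: [3, 36, 50, 77, 79]

Sorted: [3, 36, 50, 77, 79]


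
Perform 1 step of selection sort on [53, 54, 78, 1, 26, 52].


Initial: [53, 54, 78, 1, 26, 52]
Step 1: min=1 at 3
  Swap: [1, 54, 78, 53, 26, 52]

After 1 step: [1, 54, 78, 53, 26, 52]
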